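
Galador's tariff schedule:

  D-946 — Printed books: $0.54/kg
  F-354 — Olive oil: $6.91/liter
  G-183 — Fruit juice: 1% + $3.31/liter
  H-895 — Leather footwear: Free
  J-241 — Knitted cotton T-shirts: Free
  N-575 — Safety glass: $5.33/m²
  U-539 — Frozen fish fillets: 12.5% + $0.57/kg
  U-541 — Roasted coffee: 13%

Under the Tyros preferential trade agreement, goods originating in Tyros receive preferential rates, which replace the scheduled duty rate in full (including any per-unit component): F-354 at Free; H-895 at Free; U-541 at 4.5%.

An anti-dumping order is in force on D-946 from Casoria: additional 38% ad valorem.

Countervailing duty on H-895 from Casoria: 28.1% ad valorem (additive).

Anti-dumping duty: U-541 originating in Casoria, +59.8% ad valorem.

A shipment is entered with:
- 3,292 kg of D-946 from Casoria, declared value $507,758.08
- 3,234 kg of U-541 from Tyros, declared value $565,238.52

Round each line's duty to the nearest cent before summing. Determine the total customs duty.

Line 1 (D-946, Casoria, 3,292 kg, $507,758.08):
Base rate for D-946 is $0.54/kg.
Additional duty on D-946 from Casoria: +38% ad valorem. Applied ad valorem rate = 38%.
Duty = $507,758.08 × 38% + 3,292 × $0.54 = $194,725.75.
Line 2 (U-541, Tyros, 3,234 kg, $565,238.52):
Base rate for U-541 is 13%.
Origin Tyros qualifies under the Galador–Tyros agreement and U-541 is covered: preferential rate 4.5% applies instead.
The additional-duty order on U-541 targets Casoria, not Tyros; it does not apply.
Duty = $565,238.52 × 4.5% = $25,435.73.
Total = $194,725.75 + $25,435.73 = $220,161.48.

$220,161.48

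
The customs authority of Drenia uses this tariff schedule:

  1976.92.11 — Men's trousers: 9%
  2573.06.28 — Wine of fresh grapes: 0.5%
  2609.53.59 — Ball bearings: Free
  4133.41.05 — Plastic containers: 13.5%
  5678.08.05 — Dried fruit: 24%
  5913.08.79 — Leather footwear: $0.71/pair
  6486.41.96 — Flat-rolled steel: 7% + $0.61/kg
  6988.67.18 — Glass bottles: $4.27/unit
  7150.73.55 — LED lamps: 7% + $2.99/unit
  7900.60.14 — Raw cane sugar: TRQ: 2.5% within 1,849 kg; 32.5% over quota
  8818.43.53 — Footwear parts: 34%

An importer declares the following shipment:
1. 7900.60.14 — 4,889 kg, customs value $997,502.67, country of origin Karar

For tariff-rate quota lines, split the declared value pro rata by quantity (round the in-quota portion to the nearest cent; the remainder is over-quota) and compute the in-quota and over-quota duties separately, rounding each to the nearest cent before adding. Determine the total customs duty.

$211,012.93

Line 1 (7900.60.14, Karar, 4,889 kg, $997,502.67):
Code 7900.60.14 is under a tariff-rate quota (threshold 1,849 kg). In-quota: 1,849 kg at 2.5%; over-quota: 3,040 kg at 32.5%.
Pro-rata value split: in-quota = $997,502.67 × 1,849/4,889 = $377,251.47; over-quota = $997,502.67 − $377,251.47 = $620,251.20.
In-quota duty = $377,251.47 × 2.5% = $9,431.29. Over-quota duty = $620,251.20 × 32.5% = $201,581.64.
Line duty = $9,431.29 + $201,581.64 = $211,012.93.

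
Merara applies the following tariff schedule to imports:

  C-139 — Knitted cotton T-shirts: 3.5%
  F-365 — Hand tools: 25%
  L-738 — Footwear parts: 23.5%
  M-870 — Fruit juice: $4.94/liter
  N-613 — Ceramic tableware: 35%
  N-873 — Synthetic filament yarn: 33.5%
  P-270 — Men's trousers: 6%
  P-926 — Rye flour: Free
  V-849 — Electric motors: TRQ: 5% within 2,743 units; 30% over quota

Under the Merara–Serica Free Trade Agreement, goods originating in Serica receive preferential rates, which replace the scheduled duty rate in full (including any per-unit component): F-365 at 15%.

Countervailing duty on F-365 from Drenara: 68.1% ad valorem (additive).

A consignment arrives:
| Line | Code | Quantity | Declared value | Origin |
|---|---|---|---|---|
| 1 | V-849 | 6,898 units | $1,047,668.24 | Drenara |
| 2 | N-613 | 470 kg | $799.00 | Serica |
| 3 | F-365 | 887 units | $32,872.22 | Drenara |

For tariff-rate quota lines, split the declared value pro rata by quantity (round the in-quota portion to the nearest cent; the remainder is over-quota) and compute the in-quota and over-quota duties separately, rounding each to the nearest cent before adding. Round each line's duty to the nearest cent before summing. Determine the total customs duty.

$241,032.45

Line 1 (V-849, Drenara, 6,898 units, $1,047,668.24):
Code V-849 is under a tariff-rate quota (threshold 2,743 units). In-quota: 2,743 units at 5%; over-quota: 4,155 units at 30%.
Pro-rata value split: in-quota = $1,047,668.24 × 2,743/6,898 = $416,606.84; over-quota = $1,047,668.24 − $416,606.84 = $631,061.40.
In-quota duty = $416,606.84 × 5% = $20,830.34. Over-quota duty = $631,061.40 × 30% = $189,318.42.
Line duty = $20,830.34 + $189,318.42 = $210,148.76.
Line 2 (N-613, Serica, 470 kg, $799.00):
Base rate for N-613 is 35%.
Origin Serica is the FTA partner but N-613 is not on the preference list; base rate stands.
Duty = $799.00 × 35% = $279.65.
Line 3 (F-365, Drenara, 887 units, $32,872.22):
Base rate for F-365 is 25%.
F-365 has an FTA preferential rate, but origin Drenara is not Serica; base rate stands.
Additional duty on F-365 from Drenara: +68.1%. Applied ad valorem rate: 25% + 68.1% = 93.1%.
Duty = $32,872.22 × 93.1% = $30,604.04.
Total = $210,148.76 + $279.65 + $30,604.04 = $241,032.45.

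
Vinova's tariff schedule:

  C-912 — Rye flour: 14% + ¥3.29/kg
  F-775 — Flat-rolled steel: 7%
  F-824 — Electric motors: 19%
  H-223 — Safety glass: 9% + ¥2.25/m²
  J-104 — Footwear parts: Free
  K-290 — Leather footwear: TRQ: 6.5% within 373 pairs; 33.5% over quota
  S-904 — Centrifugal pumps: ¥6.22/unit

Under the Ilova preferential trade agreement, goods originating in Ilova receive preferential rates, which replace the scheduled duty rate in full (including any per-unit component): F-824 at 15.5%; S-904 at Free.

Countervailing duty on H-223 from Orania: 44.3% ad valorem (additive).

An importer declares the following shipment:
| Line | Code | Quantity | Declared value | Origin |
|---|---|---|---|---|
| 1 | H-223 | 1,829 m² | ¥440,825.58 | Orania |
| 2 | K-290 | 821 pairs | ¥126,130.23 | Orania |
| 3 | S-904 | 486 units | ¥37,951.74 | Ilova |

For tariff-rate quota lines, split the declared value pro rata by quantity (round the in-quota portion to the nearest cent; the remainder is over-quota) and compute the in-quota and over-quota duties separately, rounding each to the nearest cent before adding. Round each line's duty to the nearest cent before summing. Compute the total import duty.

Line 1 (H-223, Orania, 1,829 m², ¥440,825.58):
Base rate for H-223 is 9% + ¥2.25/m².
Additional duty on H-223 from Orania: +44.3%. Applied ad valorem rate: 9% + 44.3% = 53.3%.
Duty = ¥440,825.58 × 53.3% + 1,829 × ¥2.25 = ¥239,075.28.
Line 2 (K-290, Orania, 821 pairs, ¥126,130.23):
Code K-290 is under a tariff-rate quota (threshold 373 pairs). In-quota: 373 pairs at 6.5%; over-quota: 448 pairs at 33.5%.
Pro-rata value split: in-quota = ¥126,130.23 × 373/821 = ¥57,303.99; over-quota = ¥126,130.23 − ¥57,303.99 = ¥68,826.24.
In-quota duty = ¥57,303.99 × 6.5% = ¥3,724.76. Over-quota duty = ¥68,826.24 × 33.5% = ¥23,056.79.
Line duty = ¥3,724.76 + ¥23,056.79 = ¥26,781.55.
Line 3 (S-904, Ilova, 486 units, ¥37,951.74):
Base rate for S-904 is ¥6.22/unit.
Origin Ilova qualifies under the Vinova–Ilova agreement and S-904 is covered: preferential rate Free applies instead.
Duty = ¥37,951.74 × 0% = ¥0.00.
Total = ¥239,075.28 + ¥26,781.55 + ¥0.00 = ¥265,856.83.

¥265,856.83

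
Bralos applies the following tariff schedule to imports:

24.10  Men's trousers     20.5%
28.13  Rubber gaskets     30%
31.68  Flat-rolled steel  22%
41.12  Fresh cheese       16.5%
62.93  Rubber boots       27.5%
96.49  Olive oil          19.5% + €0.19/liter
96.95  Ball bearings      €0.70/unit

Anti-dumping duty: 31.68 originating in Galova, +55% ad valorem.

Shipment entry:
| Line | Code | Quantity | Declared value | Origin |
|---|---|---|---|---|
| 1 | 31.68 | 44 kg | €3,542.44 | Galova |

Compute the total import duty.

€2,727.68

Line 1 (31.68, Galova, 44 kg, €3,542.44):
Base rate for 31.68 is 22%.
Additional duty on 31.68 from Galova: +55%. Applied ad valorem rate: 22% + 55% = 77%.
Duty = €3,542.44 × 77% = €2,727.68.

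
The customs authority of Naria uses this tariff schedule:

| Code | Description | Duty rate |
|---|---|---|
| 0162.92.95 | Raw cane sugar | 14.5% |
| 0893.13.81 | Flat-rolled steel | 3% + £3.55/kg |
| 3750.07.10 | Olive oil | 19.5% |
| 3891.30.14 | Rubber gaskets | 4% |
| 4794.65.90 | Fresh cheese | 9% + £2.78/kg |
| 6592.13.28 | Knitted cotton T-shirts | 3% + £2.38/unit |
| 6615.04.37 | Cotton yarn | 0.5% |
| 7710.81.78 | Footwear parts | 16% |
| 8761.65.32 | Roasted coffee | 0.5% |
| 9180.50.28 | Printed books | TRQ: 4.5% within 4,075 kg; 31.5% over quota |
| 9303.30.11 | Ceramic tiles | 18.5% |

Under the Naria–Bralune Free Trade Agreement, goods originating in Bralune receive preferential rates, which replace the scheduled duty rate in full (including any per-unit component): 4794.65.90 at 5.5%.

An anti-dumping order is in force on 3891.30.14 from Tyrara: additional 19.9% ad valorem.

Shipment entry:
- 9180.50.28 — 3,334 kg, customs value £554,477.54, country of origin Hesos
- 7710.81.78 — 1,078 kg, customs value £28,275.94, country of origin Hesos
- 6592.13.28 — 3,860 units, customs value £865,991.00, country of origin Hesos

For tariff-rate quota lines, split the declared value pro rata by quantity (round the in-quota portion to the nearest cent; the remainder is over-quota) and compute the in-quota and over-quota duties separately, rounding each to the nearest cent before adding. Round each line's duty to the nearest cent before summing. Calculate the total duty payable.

Line 1 (9180.50.28, Hesos, 3,334 kg, £554,477.54):
Code 9180.50.28 is under a tariff-rate quota (threshold 4,075 kg). Quantity 3,334 kg is within the quota, so the in-quota rate 4.5% applies to the full value.
Duty = £554,477.54 × 4.5% = £24,951.49.
Line 2 (7710.81.78, Hesos, 1,078 kg, £28,275.94):
Base rate for 7710.81.78 is 16%.
Duty = £28,275.94 × 16% = £4,524.15.
Line 3 (6592.13.28, Hesos, 3,860 units, £865,991.00):
Base rate for 6592.13.28 is 3% + £2.38/unit.
Duty = £865,991.00 × 3% + 3,860 × £2.38 = £35,166.53.
Total = £24,951.49 + £4,524.15 + £35,166.53 = £64,642.17.

£64,642.17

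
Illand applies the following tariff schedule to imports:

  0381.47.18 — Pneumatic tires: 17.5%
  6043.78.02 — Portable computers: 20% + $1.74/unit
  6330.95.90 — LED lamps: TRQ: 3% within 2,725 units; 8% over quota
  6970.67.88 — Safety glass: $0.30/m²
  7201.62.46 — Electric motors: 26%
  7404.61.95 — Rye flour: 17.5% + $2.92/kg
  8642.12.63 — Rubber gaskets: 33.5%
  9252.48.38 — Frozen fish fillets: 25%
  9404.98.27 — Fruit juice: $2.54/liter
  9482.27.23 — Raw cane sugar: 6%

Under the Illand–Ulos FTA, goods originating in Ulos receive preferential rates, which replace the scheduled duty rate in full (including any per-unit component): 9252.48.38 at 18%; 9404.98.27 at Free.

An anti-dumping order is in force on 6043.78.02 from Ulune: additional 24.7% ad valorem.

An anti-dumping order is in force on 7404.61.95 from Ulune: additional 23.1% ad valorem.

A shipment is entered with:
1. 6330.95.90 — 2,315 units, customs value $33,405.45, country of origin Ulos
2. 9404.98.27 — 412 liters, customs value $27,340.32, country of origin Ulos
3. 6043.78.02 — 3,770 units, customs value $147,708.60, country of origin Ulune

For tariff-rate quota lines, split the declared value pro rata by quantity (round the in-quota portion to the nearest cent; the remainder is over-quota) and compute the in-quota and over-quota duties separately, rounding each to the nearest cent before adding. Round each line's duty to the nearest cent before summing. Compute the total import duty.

$73,587.70

Line 1 (6330.95.90, Ulos, 2,315 units, $33,405.45):
Code 6330.95.90 is under a tariff-rate quota (threshold 2,725 units). Quantity 2,315 units is within the quota, so the in-quota rate 3% applies to the full value.
Duty = $33,405.45 × 3% = $1,002.16.
Line 2 (9404.98.27, Ulos, 412 liters, $27,340.32):
Base rate for 9404.98.27 is $2.54/liter.
Origin Ulos qualifies under the Illand–Ulos agreement and 9404.98.27 is covered: preferential rate Free applies instead.
Duty = $27,340.32 × 0% = $0.00.
Line 3 (6043.78.02, Ulune, 3,770 units, $147,708.60):
Base rate for 6043.78.02 is 20% + $1.74/unit.
Additional duty on 6043.78.02 from Ulune: +24.7%. Applied ad valorem rate: 20% + 24.7% = 44.7%.
Duty = $147,708.60 × 44.7% + 3,770 × $1.74 = $72,585.54.
Total = $1,002.16 + $0.00 + $72,585.54 = $73,587.70.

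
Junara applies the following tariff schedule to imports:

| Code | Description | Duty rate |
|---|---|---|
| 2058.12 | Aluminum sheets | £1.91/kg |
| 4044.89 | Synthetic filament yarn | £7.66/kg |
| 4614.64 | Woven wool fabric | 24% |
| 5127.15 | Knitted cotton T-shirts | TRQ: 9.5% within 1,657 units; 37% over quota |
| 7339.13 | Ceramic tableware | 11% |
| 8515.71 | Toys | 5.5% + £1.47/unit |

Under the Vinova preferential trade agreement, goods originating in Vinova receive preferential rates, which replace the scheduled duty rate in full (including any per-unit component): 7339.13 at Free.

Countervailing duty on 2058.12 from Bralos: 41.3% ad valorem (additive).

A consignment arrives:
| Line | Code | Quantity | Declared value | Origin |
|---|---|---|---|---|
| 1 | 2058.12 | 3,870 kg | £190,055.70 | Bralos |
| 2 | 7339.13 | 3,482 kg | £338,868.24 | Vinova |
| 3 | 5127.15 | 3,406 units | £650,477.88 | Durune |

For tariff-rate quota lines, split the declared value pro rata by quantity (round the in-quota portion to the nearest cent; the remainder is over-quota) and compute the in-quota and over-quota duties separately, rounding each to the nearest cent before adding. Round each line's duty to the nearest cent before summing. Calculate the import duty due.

Line 1 (2058.12, Bralos, 3,870 kg, £190,055.70):
Base rate for 2058.12 is £1.91/kg.
Additional duty on 2058.12 from Bralos: +41.3% ad valorem. Applied ad valorem rate = 41.3%.
Duty = £190,055.70 × 41.3% + 3,870 × £1.91 = £85,884.70.
Line 2 (7339.13, Vinova, 3,482 kg, £338,868.24):
Base rate for 7339.13 is 11%.
Origin Vinova qualifies under the Junara–Vinova agreement and 7339.13 is covered: preferential rate Free applies instead.
Duty = £338,868.24 × 0% = £0.00.
Line 3 (5127.15, Durune, 3,406 units, £650,477.88):
Code 5127.15 is under a tariff-rate quota (threshold 1,657 units). In-quota: 1,657 units at 9.5%; over-quota: 1,749 units at 37%.
Pro-rata value split: in-quota = £650,477.88 × 1,657/3,406 = £316,453.86; over-quota = £650,477.88 − £316,453.86 = £334,024.02.
In-quota duty = £316,453.86 × 9.5% = £30,063.12. Over-quota duty = £334,024.02 × 37% = £123,588.89.
Line duty = £30,063.12 + £123,588.89 = £153,652.01.
Total = £85,884.70 + £0.00 + £153,652.01 = £239,536.71.

£239,536.71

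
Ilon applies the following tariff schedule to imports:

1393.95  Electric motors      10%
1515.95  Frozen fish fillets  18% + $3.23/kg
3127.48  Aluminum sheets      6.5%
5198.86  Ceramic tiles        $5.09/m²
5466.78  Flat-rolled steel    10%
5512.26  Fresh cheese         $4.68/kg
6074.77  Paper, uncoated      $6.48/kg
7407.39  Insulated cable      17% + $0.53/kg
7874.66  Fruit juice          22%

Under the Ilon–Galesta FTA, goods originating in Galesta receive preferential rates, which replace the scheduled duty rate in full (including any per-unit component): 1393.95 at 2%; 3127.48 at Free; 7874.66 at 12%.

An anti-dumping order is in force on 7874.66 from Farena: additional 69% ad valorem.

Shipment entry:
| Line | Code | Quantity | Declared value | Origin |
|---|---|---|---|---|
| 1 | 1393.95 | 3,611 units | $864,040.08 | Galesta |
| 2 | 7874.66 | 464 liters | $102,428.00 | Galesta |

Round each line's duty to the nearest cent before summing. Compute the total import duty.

$29,572.16

Line 1 (1393.95, Galesta, 3,611 units, $864,040.08):
Base rate for 1393.95 is 10%.
Origin Galesta qualifies under the Ilon–Galesta agreement and 1393.95 is covered: preferential rate 2% applies instead.
Duty = $864,040.08 × 2% = $17,280.80.
Line 2 (7874.66, Galesta, 464 liters, $102,428.00):
Base rate for 7874.66 is 22%.
Origin Galesta qualifies under the Ilon–Galesta agreement and 7874.66 is covered: preferential rate 12% applies instead.
The additional-duty order on 7874.66 targets Farena, not Galesta; it does not apply.
Duty = $102,428.00 × 12% = $12,291.36.
Total = $17,280.80 + $12,291.36 = $29,572.16.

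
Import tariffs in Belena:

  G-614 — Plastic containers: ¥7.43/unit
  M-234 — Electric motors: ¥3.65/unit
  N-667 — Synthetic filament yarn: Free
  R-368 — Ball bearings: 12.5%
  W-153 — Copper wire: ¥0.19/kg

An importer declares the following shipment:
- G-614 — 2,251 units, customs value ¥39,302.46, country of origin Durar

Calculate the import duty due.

Line 1 (G-614, Durar, 2,251 units, ¥39,302.46):
Base rate for G-614 is ¥7.43/unit.
Duty = 2,251 × ¥7.43 = ¥16,724.93.

¥16,724.93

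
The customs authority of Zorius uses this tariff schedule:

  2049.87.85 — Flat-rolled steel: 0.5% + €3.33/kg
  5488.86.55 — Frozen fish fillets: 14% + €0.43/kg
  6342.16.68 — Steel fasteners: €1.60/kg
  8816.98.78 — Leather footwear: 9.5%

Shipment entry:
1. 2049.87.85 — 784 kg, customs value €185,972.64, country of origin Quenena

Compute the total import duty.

Line 1 (2049.87.85, Quenena, 784 kg, €185,972.64):
Base rate for 2049.87.85 is 0.5% + €3.33/kg.
Duty = €185,972.64 × 0.5% + 784 × €3.33 = €3,540.58.

€3,540.58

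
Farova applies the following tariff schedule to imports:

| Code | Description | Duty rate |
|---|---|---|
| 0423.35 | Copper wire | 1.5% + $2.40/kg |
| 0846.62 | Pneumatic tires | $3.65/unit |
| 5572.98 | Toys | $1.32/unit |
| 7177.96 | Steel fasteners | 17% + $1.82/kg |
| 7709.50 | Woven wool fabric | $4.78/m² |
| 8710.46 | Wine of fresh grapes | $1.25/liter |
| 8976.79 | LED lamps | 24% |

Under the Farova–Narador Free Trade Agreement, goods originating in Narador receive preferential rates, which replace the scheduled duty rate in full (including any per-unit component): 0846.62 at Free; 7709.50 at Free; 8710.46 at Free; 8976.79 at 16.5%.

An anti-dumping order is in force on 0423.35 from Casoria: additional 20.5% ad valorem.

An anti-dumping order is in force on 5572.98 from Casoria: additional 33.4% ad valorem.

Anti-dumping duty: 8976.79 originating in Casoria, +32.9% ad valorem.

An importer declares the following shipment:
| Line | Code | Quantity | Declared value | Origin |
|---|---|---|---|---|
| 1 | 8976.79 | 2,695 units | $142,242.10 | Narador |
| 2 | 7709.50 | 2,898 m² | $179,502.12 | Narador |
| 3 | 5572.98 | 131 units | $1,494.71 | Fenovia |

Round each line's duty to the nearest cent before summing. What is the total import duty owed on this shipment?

$23,642.87

Line 1 (8976.79, Narador, 2,695 units, $142,242.10):
Base rate for 8976.79 is 24%.
Origin Narador qualifies under the Farova–Narador agreement and 8976.79 is covered: preferential rate 16.5% applies instead.
The additional-duty order on 8976.79 targets Casoria, not Narador; it does not apply.
Duty = $142,242.10 × 16.5% = $23,469.95.
Line 2 (7709.50, Narador, 2,898 m², $179,502.12):
Base rate for 7709.50 is $4.78/m².
Origin Narador qualifies under the Farova–Narador agreement and 7709.50 is covered: preferential rate Free applies instead.
Duty = $179,502.12 × 0% = $0.00.
Line 3 (5572.98, Fenovia, 131 units, $1,494.71):
Base rate for 5572.98 is $1.32/unit.
The additional-duty order on 5572.98 targets Casoria, not Fenovia; it does not apply.
Duty = 131 × $1.32 = $172.92.
Total = $23,469.95 + $0.00 + $172.92 = $23,642.87.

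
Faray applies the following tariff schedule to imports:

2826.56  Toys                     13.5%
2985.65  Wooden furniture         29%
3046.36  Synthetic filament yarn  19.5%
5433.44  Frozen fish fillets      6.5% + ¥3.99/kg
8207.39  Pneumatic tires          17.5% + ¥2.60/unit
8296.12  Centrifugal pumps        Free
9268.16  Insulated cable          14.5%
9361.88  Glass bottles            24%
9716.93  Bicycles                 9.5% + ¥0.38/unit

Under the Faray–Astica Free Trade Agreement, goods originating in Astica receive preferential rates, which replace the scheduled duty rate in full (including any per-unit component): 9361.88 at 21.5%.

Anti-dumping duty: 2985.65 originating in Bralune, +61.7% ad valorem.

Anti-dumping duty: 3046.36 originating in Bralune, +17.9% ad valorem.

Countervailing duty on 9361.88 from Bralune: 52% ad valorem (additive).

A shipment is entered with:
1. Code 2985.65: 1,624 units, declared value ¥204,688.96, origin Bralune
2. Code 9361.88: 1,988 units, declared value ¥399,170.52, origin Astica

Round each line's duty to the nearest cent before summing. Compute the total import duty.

¥271,474.55

Line 1 (2985.65, Bralune, 1,624 units, ¥204,688.96):
Base rate for 2985.65 is 29%.
Additional duty on 2985.65 from Bralune: +61.7%. Applied ad valorem rate: 29% + 61.7% = 90.7%.
Duty = ¥204,688.96 × 90.7% = ¥185,652.89.
Line 2 (9361.88, Astica, 1,988 units, ¥399,170.52):
Base rate for 9361.88 is 24%.
Origin Astica qualifies under the Faray–Astica agreement and 9361.88 is covered: preferential rate 21.5% applies instead.
The additional-duty order on 9361.88 targets Bralune, not Astica; it does not apply.
Duty = ¥399,170.52 × 21.5% = ¥85,821.66.
Total = ¥185,652.89 + ¥85,821.66 = ¥271,474.55.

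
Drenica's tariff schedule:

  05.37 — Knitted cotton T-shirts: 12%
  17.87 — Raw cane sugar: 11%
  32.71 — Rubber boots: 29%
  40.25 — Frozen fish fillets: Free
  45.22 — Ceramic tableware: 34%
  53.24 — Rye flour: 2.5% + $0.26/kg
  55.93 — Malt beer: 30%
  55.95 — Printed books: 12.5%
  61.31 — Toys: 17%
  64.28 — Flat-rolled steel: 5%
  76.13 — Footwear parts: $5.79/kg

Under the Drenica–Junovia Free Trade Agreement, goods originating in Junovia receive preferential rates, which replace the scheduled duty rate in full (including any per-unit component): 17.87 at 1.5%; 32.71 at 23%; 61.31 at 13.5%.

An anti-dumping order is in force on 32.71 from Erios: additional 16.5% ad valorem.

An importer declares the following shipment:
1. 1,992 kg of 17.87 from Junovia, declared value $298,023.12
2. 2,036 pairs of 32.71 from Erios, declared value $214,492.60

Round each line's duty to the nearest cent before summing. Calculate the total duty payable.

$102,064.48

Line 1 (17.87, Junovia, 1,992 kg, $298,023.12):
Base rate for 17.87 is 11%.
Origin Junovia qualifies under the Drenica–Junovia agreement and 17.87 is covered: preferential rate 1.5% applies instead.
Duty = $298,023.12 × 1.5% = $4,470.35.
Line 2 (32.71, Erios, 2,036 pairs, $214,492.60):
Base rate for 32.71 is 29%.
32.71 has an FTA preferential rate, but origin Erios is not Junovia; base rate stands.
Additional duty on 32.71 from Erios: +16.5%. Applied ad valorem rate: 29% + 16.5% = 45.5%.
Duty = $214,492.60 × 45.5% = $97,594.13.
Total = $4,470.35 + $97,594.13 = $102,064.48.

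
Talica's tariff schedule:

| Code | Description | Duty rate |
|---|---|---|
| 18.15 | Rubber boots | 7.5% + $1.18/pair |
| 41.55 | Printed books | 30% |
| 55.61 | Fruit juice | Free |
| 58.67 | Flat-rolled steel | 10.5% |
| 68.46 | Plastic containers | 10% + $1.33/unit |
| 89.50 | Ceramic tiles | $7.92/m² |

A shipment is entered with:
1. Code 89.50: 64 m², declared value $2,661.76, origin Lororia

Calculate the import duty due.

$506.88

Line 1 (89.50, Lororia, 64 m², $2,661.76):
Base rate for 89.50 is $7.92/m².
Duty = 64 × $7.92 = $506.88.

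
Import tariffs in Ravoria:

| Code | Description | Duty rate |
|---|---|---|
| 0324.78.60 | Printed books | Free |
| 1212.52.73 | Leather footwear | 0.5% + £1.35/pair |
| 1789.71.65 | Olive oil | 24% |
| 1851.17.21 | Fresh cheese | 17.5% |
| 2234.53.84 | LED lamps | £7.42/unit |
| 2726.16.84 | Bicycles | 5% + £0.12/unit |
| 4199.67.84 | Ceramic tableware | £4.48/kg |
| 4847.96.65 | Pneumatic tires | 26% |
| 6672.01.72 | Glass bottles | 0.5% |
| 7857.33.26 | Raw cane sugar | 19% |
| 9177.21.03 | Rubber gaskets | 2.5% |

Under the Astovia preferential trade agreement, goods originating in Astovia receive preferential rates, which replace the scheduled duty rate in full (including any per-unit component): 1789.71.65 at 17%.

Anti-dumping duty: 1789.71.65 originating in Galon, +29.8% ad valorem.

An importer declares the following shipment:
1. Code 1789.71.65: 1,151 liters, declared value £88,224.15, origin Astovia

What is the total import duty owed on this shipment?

Line 1 (1789.71.65, Astovia, 1,151 liters, £88,224.15):
Base rate for 1789.71.65 is 24%.
Origin Astovia qualifies under the Ravoria–Astovia agreement and 1789.71.65 is covered: preferential rate 17% applies instead.
The additional-duty order on 1789.71.65 targets Galon, not Astovia; it does not apply.
Duty = £88,224.15 × 17% = £14,998.11.

£14,998.11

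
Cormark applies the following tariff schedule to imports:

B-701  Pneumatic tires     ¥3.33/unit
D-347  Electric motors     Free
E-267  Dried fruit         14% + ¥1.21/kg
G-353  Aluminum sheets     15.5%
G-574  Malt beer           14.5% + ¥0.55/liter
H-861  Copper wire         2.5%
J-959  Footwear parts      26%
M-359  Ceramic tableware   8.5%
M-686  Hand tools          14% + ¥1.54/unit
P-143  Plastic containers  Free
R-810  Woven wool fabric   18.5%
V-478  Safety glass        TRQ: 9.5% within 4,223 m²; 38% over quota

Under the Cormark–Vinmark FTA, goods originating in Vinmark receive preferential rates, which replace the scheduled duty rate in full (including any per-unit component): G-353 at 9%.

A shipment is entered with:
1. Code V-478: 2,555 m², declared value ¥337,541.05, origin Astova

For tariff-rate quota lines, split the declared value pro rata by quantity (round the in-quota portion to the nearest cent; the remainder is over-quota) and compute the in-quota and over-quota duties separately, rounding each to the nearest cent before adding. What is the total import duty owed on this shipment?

¥32,066.40

Line 1 (V-478, Astova, 2,555 m², ¥337,541.05):
Code V-478 is under a tariff-rate quota (threshold 4,223 m²). Quantity 2,555 m² is within the quota, so the in-quota rate 9.5% applies to the full value.
Duty = ¥337,541.05 × 9.5% = ¥32,066.40.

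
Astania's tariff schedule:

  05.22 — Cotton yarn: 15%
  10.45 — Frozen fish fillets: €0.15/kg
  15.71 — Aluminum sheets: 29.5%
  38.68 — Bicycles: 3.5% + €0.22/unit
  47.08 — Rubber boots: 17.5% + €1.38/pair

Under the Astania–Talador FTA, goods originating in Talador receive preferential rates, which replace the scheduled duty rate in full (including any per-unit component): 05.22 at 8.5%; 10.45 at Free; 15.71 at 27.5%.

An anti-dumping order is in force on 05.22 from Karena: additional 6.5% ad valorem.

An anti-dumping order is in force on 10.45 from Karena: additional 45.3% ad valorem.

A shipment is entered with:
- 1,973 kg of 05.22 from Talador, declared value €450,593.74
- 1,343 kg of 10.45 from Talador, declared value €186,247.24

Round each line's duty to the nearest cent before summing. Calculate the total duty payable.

Line 1 (05.22, Talador, 1,973 kg, €450,593.74):
Base rate for 05.22 is 15%.
Origin Talador qualifies under the Astania–Talador agreement and 05.22 is covered: preferential rate 8.5% applies instead.
The additional-duty order on 05.22 targets Karena, not Talador; it does not apply.
Duty = €450,593.74 × 8.5% = €38,300.47.
Line 2 (10.45, Talador, 1,343 kg, €186,247.24):
Base rate for 10.45 is €0.15/kg.
Origin Talador qualifies under the Astania–Talador agreement and 10.45 is covered: preferential rate Free applies instead.
The additional-duty order on 10.45 targets Karena, not Talador; it does not apply.
Duty = €186,247.24 × 0% = €0.00.
Total = €38,300.47 + €0.00 = €38,300.47.

€38,300.47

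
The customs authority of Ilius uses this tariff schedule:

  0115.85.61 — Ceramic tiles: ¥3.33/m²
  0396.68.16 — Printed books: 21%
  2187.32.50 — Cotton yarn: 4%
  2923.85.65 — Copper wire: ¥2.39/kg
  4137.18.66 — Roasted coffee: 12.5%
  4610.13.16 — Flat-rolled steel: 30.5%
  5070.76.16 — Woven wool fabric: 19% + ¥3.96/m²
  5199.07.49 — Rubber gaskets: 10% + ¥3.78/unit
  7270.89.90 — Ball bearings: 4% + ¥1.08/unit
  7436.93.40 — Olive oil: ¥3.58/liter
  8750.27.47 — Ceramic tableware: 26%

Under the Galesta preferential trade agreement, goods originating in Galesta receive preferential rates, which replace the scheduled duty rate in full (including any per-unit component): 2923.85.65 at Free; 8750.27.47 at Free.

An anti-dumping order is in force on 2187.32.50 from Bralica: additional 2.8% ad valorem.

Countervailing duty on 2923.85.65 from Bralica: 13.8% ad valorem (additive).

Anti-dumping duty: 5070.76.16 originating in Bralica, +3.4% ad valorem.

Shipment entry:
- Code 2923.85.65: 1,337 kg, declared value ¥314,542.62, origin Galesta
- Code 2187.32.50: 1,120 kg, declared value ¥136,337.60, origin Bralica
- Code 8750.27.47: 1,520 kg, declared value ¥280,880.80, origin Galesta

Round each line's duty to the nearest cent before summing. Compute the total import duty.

¥9,270.96

Line 1 (2923.85.65, Galesta, 1,337 kg, ¥314,542.62):
Base rate for 2923.85.65 is ¥2.39/kg.
Origin Galesta qualifies under the Ilius–Galesta agreement and 2923.85.65 is covered: preferential rate Free applies instead.
The additional-duty order on 2923.85.65 targets Bralica, not Galesta; it does not apply.
Duty = ¥314,542.62 × 0% = ¥0.00.
Line 2 (2187.32.50, Bralica, 1,120 kg, ¥136,337.60):
Base rate for 2187.32.50 is 4%.
Additional duty on 2187.32.50 from Bralica: +2.8%. Applied ad valorem rate: 4% + 2.8% = 6.8%.
Duty = ¥136,337.60 × 6.8% = ¥9,270.96.
Line 3 (8750.27.47, Galesta, 1,520 kg, ¥280,880.80):
Base rate for 8750.27.47 is 26%.
Origin Galesta qualifies under the Ilius–Galesta agreement and 8750.27.47 is covered: preferential rate Free applies instead.
Duty = ¥280,880.80 × 0% = ¥0.00.
Total = ¥0.00 + ¥9,270.96 + ¥0.00 = ¥9,270.96.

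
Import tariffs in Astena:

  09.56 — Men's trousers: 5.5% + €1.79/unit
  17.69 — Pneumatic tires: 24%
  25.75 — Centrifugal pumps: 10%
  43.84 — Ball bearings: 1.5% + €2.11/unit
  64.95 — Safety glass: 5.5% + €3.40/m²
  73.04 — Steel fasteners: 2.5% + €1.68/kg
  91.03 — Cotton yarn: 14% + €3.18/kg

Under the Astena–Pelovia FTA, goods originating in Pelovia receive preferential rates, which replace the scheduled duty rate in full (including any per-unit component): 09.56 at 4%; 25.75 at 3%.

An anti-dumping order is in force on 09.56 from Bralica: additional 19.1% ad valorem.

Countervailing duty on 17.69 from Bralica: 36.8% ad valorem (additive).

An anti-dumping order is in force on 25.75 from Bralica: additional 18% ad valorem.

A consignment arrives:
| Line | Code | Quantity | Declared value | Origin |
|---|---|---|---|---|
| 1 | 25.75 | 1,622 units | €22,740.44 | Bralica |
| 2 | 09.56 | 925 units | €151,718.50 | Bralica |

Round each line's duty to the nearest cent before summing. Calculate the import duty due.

€45,345.82

Line 1 (25.75, Bralica, 1,622 units, €22,740.44):
Base rate for 25.75 is 10%.
25.75 has an FTA preferential rate, but origin Bralica is not Pelovia; base rate stands.
Additional duty on 25.75 from Bralica: +18%. Applied ad valorem rate: 10% + 18% = 28%.
Duty = €22,740.44 × 28% = €6,367.32.
Line 2 (09.56, Bralica, 925 units, €151,718.50):
Base rate for 09.56 is 5.5% + €1.79/unit.
09.56 has an FTA preferential rate, but origin Bralica is not Pelovia; base rate stands.
Additional duty on 09.56 from Bralica: +19.1%. Applied ad valorem rate: 5.5% + 19.1% = 24.6%.
Duty = €151,718.50 × 24.6% + 925 × €1.79 = €38,978.50.
Total = €6,367.32 + €38,978.50 = €45,345.82.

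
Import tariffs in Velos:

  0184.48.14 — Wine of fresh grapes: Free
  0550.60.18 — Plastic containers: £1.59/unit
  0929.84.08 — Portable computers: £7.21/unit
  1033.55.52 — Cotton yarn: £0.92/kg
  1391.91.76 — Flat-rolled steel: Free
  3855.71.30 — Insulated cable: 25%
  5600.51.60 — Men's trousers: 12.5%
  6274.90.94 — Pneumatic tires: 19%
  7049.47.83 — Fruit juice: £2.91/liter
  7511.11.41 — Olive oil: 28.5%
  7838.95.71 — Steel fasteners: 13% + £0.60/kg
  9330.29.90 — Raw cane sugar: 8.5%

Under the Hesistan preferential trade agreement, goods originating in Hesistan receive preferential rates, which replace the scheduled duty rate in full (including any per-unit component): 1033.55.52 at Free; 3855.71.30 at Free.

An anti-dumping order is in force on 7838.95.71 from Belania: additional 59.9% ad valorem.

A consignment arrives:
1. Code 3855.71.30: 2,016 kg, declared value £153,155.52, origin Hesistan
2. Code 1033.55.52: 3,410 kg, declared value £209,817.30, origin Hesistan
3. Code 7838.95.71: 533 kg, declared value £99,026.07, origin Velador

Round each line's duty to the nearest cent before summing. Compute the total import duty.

Line 1 (3855.71.30, Hesistan, 2,016 kg, £153,155.52):
Base rate for 3855.71.30 is 25%.
Origin Hesistan qualifies under the Velos–Hesistan agreement and 3855.71.30 is covered: preferential rate Free applies instead.
Duty = £153,155.52 × 0% = £0.00.
Line 2 (1033.55.52, Hesistan, 3,410 kg, £209,817.30):
Base rate for 1033.55.52 is £0.92/kg.
Origin Hesistan qualifies under the Velos–Hesistan agreement and 1033.55.52 is covered: preferential rate Free applies instead.
Duty = £209,817.30 × 0% = £0.00.
Line 3 (7838.95.71, Velador, 533 kg, £99,026.07):
Base rate for 7838.95.71 is 13% + £0.60/kg.
The additional-duty order on 7838.95.71 targets Belania, not Velador; it does not apply.
Duty = £99,026.07 × 13% + 533 × £0.60 = £13,193.19.
Total = £0.00 + £0.00 + £13,193.19 = £13,193.19.

£13,193.19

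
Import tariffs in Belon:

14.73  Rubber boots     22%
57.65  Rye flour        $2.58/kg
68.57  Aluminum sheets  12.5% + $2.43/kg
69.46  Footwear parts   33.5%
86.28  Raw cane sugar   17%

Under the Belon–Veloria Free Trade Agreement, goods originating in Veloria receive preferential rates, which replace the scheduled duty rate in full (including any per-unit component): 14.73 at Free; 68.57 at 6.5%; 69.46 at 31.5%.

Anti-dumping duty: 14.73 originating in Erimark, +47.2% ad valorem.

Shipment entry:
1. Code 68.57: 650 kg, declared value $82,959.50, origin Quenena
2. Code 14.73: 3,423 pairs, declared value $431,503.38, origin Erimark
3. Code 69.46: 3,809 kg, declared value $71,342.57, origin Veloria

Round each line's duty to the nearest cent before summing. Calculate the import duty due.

Line 1 (68.57, Quenena, 650 kg, $82,959.50):
Base rate for 68.57 is 12.5% + $2.43/kg.
68.57 has an FTA preferential rate, but origin Quenena is not Veloria; base rate stands.
Duty = $82,959.50 × 12.5% + 650 × $2.43 = $11,949.44.
Line 2 (14.73, Erimark, 3,423 pairs, $431,503.38):
Base rate for 14.73 is 22%.
14.73 has an FTA preferential rate, but origin Erimark is not Veloria; base rate stands.
Additional duty on 14.73 from Erimark: +47.2%. Applied ad valorem rate: 22% + 47.2% = 69.2%.
Duty = $431,503.38 × 69.2% = $298,600.34.
Line 3 (69.46, Veloria, 3,809 kg, $71,342.57):
Base rate for 69.46 is 33.5%.
Origin Veloria qualifies under the Belon–Veloria agreement and 69.46 is covered: preferential rate 31.5% applies instead.
Duty = $71,342.57 × 31.5% = $22,472.91.
Total = $11,949.44 + $298,600.34 + $22,472.91 = $333,022.69.

$333,022.69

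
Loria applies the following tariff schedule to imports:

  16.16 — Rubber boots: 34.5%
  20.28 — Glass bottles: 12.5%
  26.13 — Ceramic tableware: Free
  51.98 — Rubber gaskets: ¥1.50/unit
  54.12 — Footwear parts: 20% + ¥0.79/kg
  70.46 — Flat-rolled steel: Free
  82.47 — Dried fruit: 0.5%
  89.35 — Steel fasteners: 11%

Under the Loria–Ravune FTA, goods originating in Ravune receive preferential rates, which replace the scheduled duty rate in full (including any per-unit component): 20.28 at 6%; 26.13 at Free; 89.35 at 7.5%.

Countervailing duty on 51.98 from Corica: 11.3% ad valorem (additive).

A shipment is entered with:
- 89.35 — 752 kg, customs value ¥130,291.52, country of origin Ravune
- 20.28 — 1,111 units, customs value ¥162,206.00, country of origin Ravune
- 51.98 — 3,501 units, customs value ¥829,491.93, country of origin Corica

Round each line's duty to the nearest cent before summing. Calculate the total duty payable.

¥118,488.31

Line 1 (89.35, Ravune, 752 kg, ¥130,291.52):
Base rate for 89.35 is 11%.
Origin Ravune qualifies under the Loria–Ravune agreement and 89.35 is covered: preferential rate 7.5% applies instead.
Duty = ¥130,291.52 × 7.5% = ¥9,771.86.
Line 2 (20.28, Ravune, 1,111 units, ¥162,206.00):
Base rate for 20.28 is 12.5%.
Origin Ravune qualifies under the Loria–Ravune agreement and 20.28 is covered: preferential rate 6% applies instead.
Duty = ¥162,206.00 × 6% = ¥9,732.36.
Line 3 (51.98, Corica, 3,501 units, ¥829,491.93):
Base rate for 51.98 is ¥1.50/unit.
Additional duty on 51.98 from Corica: +11.3% ad valorem. Applied ad valorem rate = 11.3%.
Duty = ¥829,491.93 × 11.3% + 3,501 × ¥1.50 = ¥98,984.09.
Total = ¥9,771.86 + ¥9,732.36 + ¥98,984.09 = ¥118,488.31.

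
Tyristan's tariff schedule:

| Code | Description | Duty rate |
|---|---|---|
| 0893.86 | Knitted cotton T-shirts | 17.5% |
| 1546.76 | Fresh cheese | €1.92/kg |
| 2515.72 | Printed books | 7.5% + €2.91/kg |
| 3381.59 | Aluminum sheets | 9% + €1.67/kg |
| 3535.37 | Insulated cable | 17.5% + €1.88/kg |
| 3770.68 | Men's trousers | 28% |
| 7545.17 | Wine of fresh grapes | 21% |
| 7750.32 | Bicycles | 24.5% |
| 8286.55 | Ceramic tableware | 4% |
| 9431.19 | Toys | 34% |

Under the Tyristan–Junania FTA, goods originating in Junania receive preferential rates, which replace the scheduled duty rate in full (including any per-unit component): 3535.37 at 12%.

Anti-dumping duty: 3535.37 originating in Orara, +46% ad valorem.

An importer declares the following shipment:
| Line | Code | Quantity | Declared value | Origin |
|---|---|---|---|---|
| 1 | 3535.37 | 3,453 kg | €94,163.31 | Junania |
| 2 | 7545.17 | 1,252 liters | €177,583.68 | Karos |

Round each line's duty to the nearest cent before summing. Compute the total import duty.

Line 1 (3535.37, Junania, 3,453 kg, €94,163.31):
Base rate for 3535.37 is 17.5% + €1.88/kg.
Origin Junania qualifies under the Tyristan–Junania agreement and 3535.37 is covered: preferential rate 12% applies instead.
The additional-duty order on 3535.37 targets Orara, not Junania; it does not apply.
Duty = €94,163.31 × 12% = €11,299.60.
Line 2 (7545.17, Karos, 1,252 liters, €177,583.68):
Base rate for 7545.17 is 21%.
Duty = €177,583.68 × 21% = €37,292.57.
Total = €11,299.60 + €37,292.57 = €48,592.17.

€48,592.17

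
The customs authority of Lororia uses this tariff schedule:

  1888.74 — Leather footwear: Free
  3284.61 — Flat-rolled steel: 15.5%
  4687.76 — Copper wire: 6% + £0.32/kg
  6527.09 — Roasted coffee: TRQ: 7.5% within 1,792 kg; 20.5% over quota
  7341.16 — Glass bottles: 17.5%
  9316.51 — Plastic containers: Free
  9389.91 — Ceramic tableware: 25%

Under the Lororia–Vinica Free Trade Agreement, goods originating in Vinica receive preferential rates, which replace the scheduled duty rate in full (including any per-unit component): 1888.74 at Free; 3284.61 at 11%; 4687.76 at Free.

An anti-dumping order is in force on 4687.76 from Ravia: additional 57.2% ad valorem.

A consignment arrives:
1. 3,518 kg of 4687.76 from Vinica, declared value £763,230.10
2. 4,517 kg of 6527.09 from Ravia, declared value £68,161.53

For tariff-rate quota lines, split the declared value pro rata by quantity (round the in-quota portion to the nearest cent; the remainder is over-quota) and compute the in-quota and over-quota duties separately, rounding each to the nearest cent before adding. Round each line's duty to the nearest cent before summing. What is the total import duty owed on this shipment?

£10,457.75

Line 1 (4687.76, Vinica, 3,518 kg, £763,230.10):
Base rate for 4687.76 is 6% + £0.32/kg.
Origin Vinica qualifies under the Lororia–Vinica agreement and 4687.76 is covered: preferential rate Free applies instead.
The additional-duty order on 4687.76 targets Ravia, not Vinica; it does not apply.
Duty = £763,230.10 × 0% = £0.00.
Line 2 (6527.09, Ravia, 4,517 kg, £68,161.53):
Code 6527.09 is under a tariff-rate quota (threshold 1,792 kg). In-quota: 1,792 kg at 7.5%; over-quota: 2,725 kg at 20.5%.
Pro-rata value split: in-quota = £68,161.53 × 1,792/4,517 = £27,041.28; over-quota = £68,161.53 − £27,041.28 = £41,120.25.
In-quota duty = £27,041.28 × 7.5% = £2,028.10. Over-quota duty = £41,120.25 × 20.5% = £8,429.65.
Line duty = £2,028.10 + £8,429.65 = £10,457.75.
Total = £0.00 + £10,457.75 = £10,457.75.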